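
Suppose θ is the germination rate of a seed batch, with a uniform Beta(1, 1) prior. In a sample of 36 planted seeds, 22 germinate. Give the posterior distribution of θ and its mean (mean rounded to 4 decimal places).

Posterior: Beta(23, 15); mean ≈ 0.6053

Observing 22 successes and 14 failures updates Beta(1, 1) by adding the success and failure counts to the two shape parameters: α = 1+22 = 23, β = 1+14 = 15.
Posterior mean = α/(α+β) = 23/38 = 0.6053.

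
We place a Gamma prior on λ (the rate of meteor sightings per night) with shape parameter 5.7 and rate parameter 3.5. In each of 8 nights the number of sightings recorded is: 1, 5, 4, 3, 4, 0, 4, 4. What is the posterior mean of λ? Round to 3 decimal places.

Posterior mean ≈ 2.670

Total count ∑xᵢ = 25 over n = 8 nights.
Gamma is conjugate to the Poisson likelihood: posterior is Gamma(shape = 5.7+25 = 30.7, rate = 3.5+8 = 11.5).
Posterior mean = shape/rate = 30.7/11.5 = 2.670.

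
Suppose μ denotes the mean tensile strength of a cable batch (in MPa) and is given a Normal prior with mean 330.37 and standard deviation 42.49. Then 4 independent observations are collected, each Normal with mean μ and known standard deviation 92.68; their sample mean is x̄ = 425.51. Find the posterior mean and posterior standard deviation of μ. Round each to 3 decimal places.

With known σ, the Normal prior is conjugate. Weight on the data is w = (n/σ²)/(n/σ² + 1/τ₀²) = 0.00046568/(0.00046568+0.00055389) = 0.45674.
Posterior mean = w·x̄ + (1−w)·μ₀ = 0.45674·425.51 + 0.54326·330.37 = 373.824. Posterior variance = 1/(0.00046568+0.00055389) = 980.802, so SD = 31.318.

Posterior mean ≈ 373.824; posterior SD ≈ 31.318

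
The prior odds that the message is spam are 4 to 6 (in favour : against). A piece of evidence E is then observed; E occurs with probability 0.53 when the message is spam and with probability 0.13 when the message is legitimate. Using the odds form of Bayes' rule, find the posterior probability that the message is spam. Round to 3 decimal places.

Prior odds = 4/6 = 0.66667.
Likelihood ratio for E = 0.53/0.13 = 4.0769.
Posterior odds = prior odds × LR = 2.7179.
Posterior probability = odds/(1+odds) = 2.7179/3.7179 = 0.731.

Posterior probability ≈ 0.731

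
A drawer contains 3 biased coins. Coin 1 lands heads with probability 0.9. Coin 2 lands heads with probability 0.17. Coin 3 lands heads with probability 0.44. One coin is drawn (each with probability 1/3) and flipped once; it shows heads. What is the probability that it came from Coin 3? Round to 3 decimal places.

Posterior probability ≈ 0.291

Tabulate prior·likelihood by source: [1] prior 0.333333, lik 0.9, product 0.3000; [2] prior 0.333333, lik 0.17, product 0.05667; [3] prior 0.333333, lik 0.44, product 0.1467.
Normalizing constant = 0.50333; the posterior for Coin 3 is its product over the sum, 0.1467/0.50333 = 0.291.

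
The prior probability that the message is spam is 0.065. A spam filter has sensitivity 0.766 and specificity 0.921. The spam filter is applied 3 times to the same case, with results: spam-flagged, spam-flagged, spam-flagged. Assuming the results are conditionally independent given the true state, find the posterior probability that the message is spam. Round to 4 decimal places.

Posterior P(H) ≈ 0.9845

Let H be the event that the message is spam; start with P(H) = 0.065. P('spam-flagged'|H) = 0.766, P('spam-flagged'|¬H) = 0.079.
Update on result 1 ('spam-flagged'): P(H) ← 0.766·0.0650 / (0.766·0.0650 + 0.079·0.9350) = 0.049790/0.12366 = 0.4027.
Update on result 2 ('spam-flagged'): P(H) ← 0.766·0.4027 / (0.766·0.4027 + 0.079·0.5973) = 0.30843/0.35562 = 0.8673.
Update on result 3 ('spam-flagged'): P(H) ← 0.766·0.8673 / (0.766·0.8673 + 0.079·0.1327) = 0.66435/0.67484 = 0.9845.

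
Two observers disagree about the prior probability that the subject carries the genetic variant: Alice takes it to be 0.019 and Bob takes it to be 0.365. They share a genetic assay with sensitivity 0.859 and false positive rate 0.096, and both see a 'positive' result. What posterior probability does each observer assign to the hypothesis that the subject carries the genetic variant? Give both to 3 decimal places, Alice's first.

The likelihood ratio for a 'positive' result is 0.859/0.096 = 8.9479.
Alice: prior odds 0.019/0.981 = 0.019368; posterior odds 0.17330; posterior probability 0.148.
Bob: prior odds 0.365/0.635 = 0.57480; posterior odds 5.1433; posterior probability 0.837.

Alice: 0.148; Bob: 0.837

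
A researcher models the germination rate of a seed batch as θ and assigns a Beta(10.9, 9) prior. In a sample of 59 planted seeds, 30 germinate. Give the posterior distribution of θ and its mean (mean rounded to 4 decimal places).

The binomial likelihood is conjugate to the Beta prior: with 30 successes and 29 failures, the posterior is Beta(10.9+30, 9+29) = Beta(40.9, 38).
E[θ | data] = 40.9/(40.9+38) = 0.5184.

Posterior: Beta(40.9, 38); mean ≈ 0.5184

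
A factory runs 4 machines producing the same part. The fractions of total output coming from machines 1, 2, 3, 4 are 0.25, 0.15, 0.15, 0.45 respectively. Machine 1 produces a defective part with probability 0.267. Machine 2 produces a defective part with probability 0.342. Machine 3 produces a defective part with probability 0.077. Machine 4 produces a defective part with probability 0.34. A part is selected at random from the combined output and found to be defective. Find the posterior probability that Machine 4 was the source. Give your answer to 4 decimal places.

Posterior probability ≈ 0.5414

P(defective|M1) = 0.267; P(defective|M2) = 0.342; P(defective|M3) = 0.077; P(defective|M4) = 0.34.
Prior × likelihood for each source: 0.25·0.267=0.06675, 0.15·0.342=0.05130, 0.15·0.077=0.01155, 0.45·0.34=0.1530. Summing gives P(defective) = 0.28260.
P(Machine 4 | defective) = 0.1530 / 0.28260 = 0.5414.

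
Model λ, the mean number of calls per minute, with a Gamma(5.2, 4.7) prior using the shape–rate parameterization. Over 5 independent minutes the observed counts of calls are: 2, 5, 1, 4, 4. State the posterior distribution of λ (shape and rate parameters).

Total count ∑xᵢ = 16 over n = 5 minutes.
Gamma is conjugate to the Poisson likelihood: posterior is Gamma(shape = 5.2+16 = 21.2, rate = 4.7+5 = 9.7).

Posterior: Gamma(shape=21.2, rate=9.7)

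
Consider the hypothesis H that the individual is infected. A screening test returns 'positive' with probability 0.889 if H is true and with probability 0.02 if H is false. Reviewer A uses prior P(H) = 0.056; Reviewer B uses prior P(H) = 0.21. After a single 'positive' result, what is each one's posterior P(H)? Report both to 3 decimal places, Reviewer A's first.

Reviewer A: 0.725; Reviewer B: 0.922

P('+'|H) = 0.889, P('+'|¬H) = 0.02.
Reviewer A: numerator 0.889·0.056 = 0.049784; evidence = 0.049784+0.02·0.944 = 0.068664; posterior = 0.725.
Reviewer B: numerator 0.889·0.21 = 0.18669; evidence = 0.18669+0.02·0.79 = 0.20249; posterior = 0.922.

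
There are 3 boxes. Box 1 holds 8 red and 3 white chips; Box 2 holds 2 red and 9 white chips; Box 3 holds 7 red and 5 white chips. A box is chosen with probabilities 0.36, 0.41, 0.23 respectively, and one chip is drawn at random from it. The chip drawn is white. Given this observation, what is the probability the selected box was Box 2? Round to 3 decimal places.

Tabulate prior·likelihood by source: [1] prior 0.36, lik 0.2727, product 0.09818; [2] prior 0.41, lik 0.8182, product 0.3355; [3] prior 0.23, lik 0.4167, product 0.09583.
Normalizing constant = 0.52947; the posterior for Box 2 is its product over the sum, 0.3355/0.52947 = 0.634.

Posterior probability ≈ 0.634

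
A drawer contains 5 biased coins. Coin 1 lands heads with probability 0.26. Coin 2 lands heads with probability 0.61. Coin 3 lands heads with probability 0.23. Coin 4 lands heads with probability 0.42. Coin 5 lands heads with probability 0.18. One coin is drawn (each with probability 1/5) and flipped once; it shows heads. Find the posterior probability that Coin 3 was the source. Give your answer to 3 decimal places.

Posterior probability ≈ 0.135

P(heads|C1) = 0.26; P(heads|C2) = 0.61; P(heads|C3) = 0.23; P(heads|C4) = 0.42; P(heads|C5) = 0.18.
Prior × likelihood for each source: 0.2·0.26=0.05200, 0.2·0.61=0.1220, 0.2·0.23=0.04600, 0.2·0.42=0.08400, 0.2·0.18=0.03600. Summing gives P(heads) = 0.34000.
P(Coin 3 | heads) = 0.04600 / 0.34000 = 0.135.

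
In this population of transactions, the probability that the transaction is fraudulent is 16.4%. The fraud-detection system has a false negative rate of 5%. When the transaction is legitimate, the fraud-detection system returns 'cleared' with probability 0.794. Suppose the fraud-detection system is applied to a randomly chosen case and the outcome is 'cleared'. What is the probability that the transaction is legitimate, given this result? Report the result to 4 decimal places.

Let H be the event that the transaction is fraudulent. P(H) = 0.164, so P(¬H) = 0.836. With E the 'cleared' result, P(E|H) = 0.05 and P(E|¬H) = 0.794.
P(E) = 0.05·0.164 + 0.794·0.836 = 0.0082000 + 0.66378 = 0.67198.
By Bayes' theorem, P(H|E) = 0.0082000 / 0.67198 = 0.0122. Hence P(¬H|E) = 1 − 0.0122 = 0.9878.

P(¬H | E) ≈ 0.9878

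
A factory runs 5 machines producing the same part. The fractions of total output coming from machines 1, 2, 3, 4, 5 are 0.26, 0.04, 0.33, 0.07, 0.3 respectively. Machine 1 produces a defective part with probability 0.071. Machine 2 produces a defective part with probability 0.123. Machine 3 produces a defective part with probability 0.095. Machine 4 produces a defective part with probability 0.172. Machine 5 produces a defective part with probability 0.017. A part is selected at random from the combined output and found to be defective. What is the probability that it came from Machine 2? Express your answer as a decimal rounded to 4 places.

Tabulate prior·likelihood by source: [1] prior 0.26, lik 0.071, product 0.01846; [2] prior 0.04, lik 0.123, product 0.004920; [3] prior 0.33, lik 0.095, product 0.03135; [4] prior 0.07, lik 0.172, product 0.01204; [5] prior 0.3, lik 0.017, product 0.005100.
Normalizing constant = 0.071870; the posterior for Machine 2 is its product over the sum, 0.004920/0.071870 = 0.0685.

Posterior probability ≈ 0.0685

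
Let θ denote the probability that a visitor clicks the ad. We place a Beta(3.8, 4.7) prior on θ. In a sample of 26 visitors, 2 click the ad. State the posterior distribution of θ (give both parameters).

Posterior: Beta(5.8, 28.7)

The binomial likelihood is conjugate to the Beta prior: with 2 successes and 24 failures, the posterior is Beta(3.8+2, 4.7+24) = Beta(5.8, 28.7).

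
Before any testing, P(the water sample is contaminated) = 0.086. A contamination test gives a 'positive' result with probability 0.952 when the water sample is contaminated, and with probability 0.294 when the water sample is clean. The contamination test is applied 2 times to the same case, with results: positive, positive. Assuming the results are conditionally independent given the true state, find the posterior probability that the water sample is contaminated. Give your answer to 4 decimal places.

Let H be the event that the water sample is contaminated; start with P(H) = 0.086. P('positive'|H) = 0.952, P('positive'|¬H) = 0.294.
Update on result 1 ('positive'): P(H) ← 0.952·0.0860 / (0.952·0.0860 + 0.294·0.9140) = 0.081872/0.35059 = 0.2335.
Update on result 2 ('positive'): P(H) ← 0.952·0.2335 / (0.952·0.2335 + 0.294·0.7665) = 0.22232/0.44766 = 0.4966.

Posterior P(H) ≈ 0.4966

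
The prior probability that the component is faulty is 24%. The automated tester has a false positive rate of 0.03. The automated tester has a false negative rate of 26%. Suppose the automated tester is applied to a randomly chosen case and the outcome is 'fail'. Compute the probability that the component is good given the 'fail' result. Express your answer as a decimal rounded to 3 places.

Let H be the event that the component is faulty. P(H) = 0.24, so P(¬H) = 0.76. With E the 'fail' result, P(E|H) = 0.74 and P(E|¬H) = 0.03.
P(E) = 0.74·0.24 + 0.03·0.76 = 0.17760 + 0.022800 = 0.20040.
By Bayes' theorem, P(H|E) = 0.17760 / 0.20040 = 0.886. Hence P(¬H|E) = 1 − 0.886 = 0.114.

P(¬H | E) ≈ 0.114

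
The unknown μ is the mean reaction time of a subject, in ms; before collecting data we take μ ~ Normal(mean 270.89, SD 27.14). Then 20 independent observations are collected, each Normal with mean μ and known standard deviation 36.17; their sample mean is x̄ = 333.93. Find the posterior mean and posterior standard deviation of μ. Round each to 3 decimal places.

With known σ, the Normal prior is conjugate. Weight on the data is w = (n/σ²)/(n/σ² + 1/τ₀²) = 0.0152874/(0.0152874+0.00135763) = 0.91844.
Posterior mean = w·x̄ + (1−w)·μ₀ = 0.91844·333.93 + 0.081564·270.89 = 328.788. Posterior variance = 1/(0.0152874+0.00135763) = 60.0781, so SD = 7.751.

Posterior mean ≈ 328.788; posterior SD ≈ 7.751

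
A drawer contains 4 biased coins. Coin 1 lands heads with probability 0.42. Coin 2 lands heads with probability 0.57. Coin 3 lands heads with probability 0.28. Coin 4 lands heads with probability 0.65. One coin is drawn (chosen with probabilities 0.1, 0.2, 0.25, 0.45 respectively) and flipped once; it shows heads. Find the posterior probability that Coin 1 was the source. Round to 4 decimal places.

Posterior probability ≈ 0.0810

P(heads|C1) = 0.42; P(heads|C2) = 0.57; P(heads|C3) = 0.28; P(heads|C4) = 0.65.
Prior × likelihood for each source: 0.1·0.42=0.04200, 0.2·0.57=0.1140, 0.25·0.28=0.07000, 0.45·0.65=0.2925. Summing gives P(heads) = 0.51850.
P(Coin 1 | heads) = 0.04200 / 0.51850 = 0.0810.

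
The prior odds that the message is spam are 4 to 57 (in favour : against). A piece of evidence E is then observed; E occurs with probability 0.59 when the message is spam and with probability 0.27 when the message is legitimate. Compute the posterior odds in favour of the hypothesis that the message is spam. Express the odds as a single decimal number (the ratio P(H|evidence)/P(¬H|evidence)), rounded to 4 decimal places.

Posterior odds ≈ 0.1533

Prior odds = 4/57 = 0.070175.
Likelihood ratio for E = 0.59/0.27 = 2.1852.
Posterior odds = prior odds × LR = 0.15335.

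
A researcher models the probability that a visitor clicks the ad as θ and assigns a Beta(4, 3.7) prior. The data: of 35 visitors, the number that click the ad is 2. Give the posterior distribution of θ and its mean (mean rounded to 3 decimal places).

Observing 2 successes and 33 failures updates Beta(4, 3.7) by adding the success and failure counts to the two shape parameters: α = 4+2 = 6, β = 3.7+33 = 36.7.
E[θ | data] = 6/(6+36.7) = 0.141.

Posterior: Beta(6, 36.7); mean ≈ 0.141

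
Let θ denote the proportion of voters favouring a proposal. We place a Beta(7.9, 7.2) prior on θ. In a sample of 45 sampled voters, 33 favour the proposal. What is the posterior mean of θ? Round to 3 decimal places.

Observing 33 successes and 12 failures updates Beta(7.9, 7.2) by adding the success and failure counts to the two shape parameters: α = 7.9+33 = 40.9, β = 7.2+12 = 19.2.
E[θ | data] = 40.9/(40.9+19.2) = 0.681.

Posterior mean ≈ 0.681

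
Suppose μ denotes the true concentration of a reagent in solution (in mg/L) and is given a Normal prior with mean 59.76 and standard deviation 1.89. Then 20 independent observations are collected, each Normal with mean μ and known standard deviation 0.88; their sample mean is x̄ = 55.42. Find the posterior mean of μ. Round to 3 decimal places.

Posterior mean ≈ 55.467

Prior precision 1/τ₀² = 1/1.89² = 0.279947; data precision n/σ² = 20/0.88² = 25.8264.
Posterior precision = 0.279947 + 25.8264 = 26.1064.
Posterior mean = (0.279947·59.76 + 25.8264·55.42) / 26.1064 = 55.467.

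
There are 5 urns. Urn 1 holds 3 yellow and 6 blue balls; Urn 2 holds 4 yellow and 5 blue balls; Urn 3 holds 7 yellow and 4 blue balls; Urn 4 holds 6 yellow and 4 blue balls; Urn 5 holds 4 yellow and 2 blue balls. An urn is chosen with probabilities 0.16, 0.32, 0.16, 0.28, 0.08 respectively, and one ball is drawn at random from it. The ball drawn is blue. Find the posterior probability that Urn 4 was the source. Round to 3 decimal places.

Posterior probability ≈ 0.233

Tabulate prior·likelihood by source: [1] prior 0.16, lik 0.6667, product 0.1067; [2] prior 0.32, lik 0.5556, product 0.1778; [3] prior 0.16, lik 0.3636, product 0.05818; [4] prior 0.28, lik 0.4, product 0.1120; [5] prior 0.08, lik 0.3333, product 0.02667.
Normalizing constant = 0.48129; the posterior for Urn 4 is its product over the sum, 0.1120/0.48129 = 0.233.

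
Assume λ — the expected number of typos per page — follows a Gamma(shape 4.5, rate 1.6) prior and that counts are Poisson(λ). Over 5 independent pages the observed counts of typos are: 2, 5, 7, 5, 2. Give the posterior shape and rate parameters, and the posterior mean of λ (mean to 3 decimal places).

The Poisson likelihood adds the total count to the shape and the number of exposure periods to the rate. Here ∑xᵢ = 21 and n = 5, so shape 4.5→25.5 and rate 1.6→6.6.
Posterior mean = shape/rate = 25.5/6.6 = 3.864.

Posterior: Gamma(shape=25.5, rate=6.6); mean ≈ 3.864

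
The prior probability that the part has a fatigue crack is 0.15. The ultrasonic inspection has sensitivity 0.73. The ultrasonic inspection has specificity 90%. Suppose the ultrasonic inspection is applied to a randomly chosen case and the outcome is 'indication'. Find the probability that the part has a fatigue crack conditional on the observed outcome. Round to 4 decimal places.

Let H be the event that the part has a fatigue crack. P(H) = 0.15, so P(¬H) = 0.85. With E the 'indication' result, P(E|H) = 0.73 and P(E|¬H) = 0.1.
P(E) = 0.73·0.15 + 0.1·0.85 = 0.10950 + 0.085000 = 0.19450.
By Bayes' theorem, P(H|E) = 0.10950 / 0.19450 = 0.5630.

P(H | E) ≈ 0.5630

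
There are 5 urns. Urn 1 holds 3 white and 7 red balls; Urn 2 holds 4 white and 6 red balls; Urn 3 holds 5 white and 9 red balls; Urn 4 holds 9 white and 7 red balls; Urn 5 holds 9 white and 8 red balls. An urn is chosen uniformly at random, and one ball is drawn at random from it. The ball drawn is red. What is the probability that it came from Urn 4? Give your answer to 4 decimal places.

P(red|Urn 1) = 0.7; P(red|Urn 2) = 0.6; P(red|Urn 3) = 0.6429; P(red|Urn 4) = 0.4375; P(red|Urn 5) = 0.4706.
Prior × likelihood for each source: 0.2·0.7=0.1400, 0.2·0.6=0.1200, 0.2·0.6429=0.1286, 0.2·0.4375=0.08750, 0.2·0.4706=0.09412. Summing gives P(red) = 0.57019.
P(Urn 4 | red) = 0.08750 / 0.57019 = 0.1535.

Posterior probability ≈ 0.1535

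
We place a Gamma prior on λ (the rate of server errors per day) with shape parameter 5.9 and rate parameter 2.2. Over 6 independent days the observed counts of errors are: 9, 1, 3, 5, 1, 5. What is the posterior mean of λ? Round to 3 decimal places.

The Poisson likelihood adds the total count to the shape and the number of exposure periods to the rate. Here ∑xᵢ = 24 and n = 6, so shape 5.9→29.9 and rate 2.2→8.2.
E[λ | data] = 29.9/8.2 = 3.646.

Posterior mean ≈ 3.646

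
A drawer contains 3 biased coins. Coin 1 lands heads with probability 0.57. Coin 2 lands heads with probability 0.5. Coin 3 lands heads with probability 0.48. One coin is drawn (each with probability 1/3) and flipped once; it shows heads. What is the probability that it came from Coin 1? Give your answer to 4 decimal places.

P(heads|C1) = 0.57; P(heads|C2) = 0.5; P(heads|C3) = 0.48.
Prior × likelihood for each source: 0.333333·0.57=0.1900, 0.333333·0.5=0.1667, 0.333333·0.48=0.1600. Summing gives P(heads) = 0.51667.
P(Coin 1 | heads) = 0.1900 / 0.51667 = 0.3677.

Posterior probability ≈ 0.3677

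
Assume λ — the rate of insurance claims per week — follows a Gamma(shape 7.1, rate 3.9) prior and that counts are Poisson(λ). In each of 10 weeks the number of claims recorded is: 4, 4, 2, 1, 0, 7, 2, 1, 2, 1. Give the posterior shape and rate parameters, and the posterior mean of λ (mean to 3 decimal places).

Posterior: Gamma(shape=31.1, rate=13.9); mean ≈ 2.237

The Poisson likelihood adds the total count to the shape and the number of exposure periods to the rate. Here ∑xᵢ = 24 and n = 10, so shape 7.1→31.1 and rate 3.9→13.9.
Posterior mean = shape/rate = 31.1/13.9 = 2.237.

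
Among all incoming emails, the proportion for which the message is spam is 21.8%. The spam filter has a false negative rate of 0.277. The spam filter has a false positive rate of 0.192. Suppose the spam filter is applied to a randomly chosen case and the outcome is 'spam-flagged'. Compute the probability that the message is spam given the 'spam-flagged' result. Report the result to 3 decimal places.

Let H be the event that the message is spam. P(H) = 0.218, so P(¬H) = 0.782. With E the 'spam-flagged' result, P(E|H) = 0.723 and P(E|¬H) = 0.192.
P(E) = 0.723·0.218 + 0.192·0.782 = 0.15761 + 0.15014 = 0.30776.
By Bayes' theorem, P(H|E) = 0.15761 / 0.30776 = 0.512.

P(H | E) ≈ 0.512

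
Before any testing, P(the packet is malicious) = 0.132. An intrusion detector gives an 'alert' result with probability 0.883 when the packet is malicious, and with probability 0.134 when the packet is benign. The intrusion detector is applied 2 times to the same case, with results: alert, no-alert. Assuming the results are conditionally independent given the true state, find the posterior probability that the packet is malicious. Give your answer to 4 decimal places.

Let H be the event that the packet is malicious; start with P(H) = 0.132. P('alert'|H) = 0.883, P('alert'|¬H) = 0.134.
Update on result 1 ('alert'): P(H) ← 0.883·0.1320 / (0.883·0.1320 + 0.134·0.8680) = 0.11656/0.23287 = 0.5005.
Update on result 2 ('no-alert'): P(H) ← 0.117·0.5005 / (0.117·0.5005 + 0.866·0.4995) = 0.058561/0.49111 = 0.1192.

Posterior P(H) ≈ 0.1192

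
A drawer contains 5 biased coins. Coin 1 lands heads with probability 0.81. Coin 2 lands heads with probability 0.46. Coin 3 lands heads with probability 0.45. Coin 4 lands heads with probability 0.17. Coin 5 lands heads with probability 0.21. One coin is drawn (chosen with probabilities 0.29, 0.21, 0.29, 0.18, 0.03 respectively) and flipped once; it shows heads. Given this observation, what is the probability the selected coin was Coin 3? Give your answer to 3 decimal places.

P(heads|C1) = 0.81; P(heads|C2) = 0.46; P(heads|C3) = 0.45; P(heads|C4) = 0.17; P(heads|C5) = 0.21.
Prior × likelihood for each source: 0.29·0.81=0.2349, 0.21·0.46=0.09660, 0.29·0.45=0.1305, 0.18·0.17=0.03060, 0.03·0.21=0.006300. Summing gives P(heads) = 0.49890.
P(Coin 3 | heads) = 0.1305 / 0.49890 = 0.262.

Posterior probability ≈ 0.262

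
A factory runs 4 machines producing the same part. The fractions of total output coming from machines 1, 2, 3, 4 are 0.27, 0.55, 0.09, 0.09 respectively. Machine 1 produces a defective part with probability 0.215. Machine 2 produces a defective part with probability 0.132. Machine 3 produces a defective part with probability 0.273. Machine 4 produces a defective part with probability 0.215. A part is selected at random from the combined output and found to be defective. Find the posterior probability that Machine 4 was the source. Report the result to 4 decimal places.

Posterior probability ≈ 0.1108

P(defective|M1) = 0.215; P(defective|M2) = 0.132; P(defective|M3) = 0.273; P(defective|M4) = 0.215.
Prior × likelihood for each source: 0.27·0.215=0.05805, 0.55·0.132=0.07260, 0.09·0.273=0.02457, 0.09·0.215=0.01935. Summing gives P(defective) = 0.17457.
P(Machine 4 | defective) = 0.01935 / 0.17457 = 0.1108.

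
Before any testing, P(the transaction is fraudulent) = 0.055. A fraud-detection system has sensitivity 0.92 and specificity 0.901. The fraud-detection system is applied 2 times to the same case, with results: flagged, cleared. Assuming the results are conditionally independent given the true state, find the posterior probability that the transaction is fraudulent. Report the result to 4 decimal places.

Let H be the event that the transaction is fraudulent; start with P(H) = 0.055. P('flagged'|H) = 0.92, P('flagged'|¬H) = 0.099.
Update on result 1 ('flagged'): P(H) ← 0.92·0.0550 / (0.92·0.0550 + 0.099·0.9450) = 0.050600/0.14416 = 0.3510.
Update on result 2 ('cleared'): P(H) ← 0.08·0.3510 / (0.08·0.3510 + 0.901·0.6490) = 0.028081/0.61282 = 0.0458.

Posterior P(H) ≈ 0.0458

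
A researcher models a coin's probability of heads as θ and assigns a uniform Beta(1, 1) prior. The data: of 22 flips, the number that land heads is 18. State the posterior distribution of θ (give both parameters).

Observing 18 successes and 4 failures updates Beta(1, 1) by adding the success and failure counts to the two shape parameters: α = 1+18 = 19, β = 1+4 = 5.

Posterior: Beta(19, 5)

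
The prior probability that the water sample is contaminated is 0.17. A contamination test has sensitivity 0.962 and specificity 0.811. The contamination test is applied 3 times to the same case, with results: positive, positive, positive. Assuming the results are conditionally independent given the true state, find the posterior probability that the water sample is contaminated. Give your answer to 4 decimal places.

With H the event that the water sample is contaminated, the joint likelihood of the observed sequence is P(data|H) = 0.962·0.962·0.962 = 0.89028 and P(data|¬H) = 0.189·0.189·0.189 = 0.0067513.
Bayes: P(H|data) = 0.17·0.89028 / (0.17·0.89028 + 0.83·0.0067513) = 0.15135/0.15695 = 0.9643.

Posterior P(H) ≈ 0.9643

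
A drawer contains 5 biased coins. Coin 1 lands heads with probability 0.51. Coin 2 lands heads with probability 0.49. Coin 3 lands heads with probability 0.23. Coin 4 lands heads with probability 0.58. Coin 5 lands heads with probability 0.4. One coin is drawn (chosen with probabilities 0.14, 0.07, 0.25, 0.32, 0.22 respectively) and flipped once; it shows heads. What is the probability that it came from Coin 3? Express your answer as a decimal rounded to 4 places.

P(heads|C1) = 0.51; P(heads|C2) = 0.49; P(heads|C3) = 0.23; P(heads|C4) = 0.58; P(heads|C5) = 0.4.
Prior × likelihood for each source: 0.14·0.51=0.07140, 0.07·0.49=0.03430, 0.25·0.23=0.05750, 0.32·0.58=0.1856, 0.22·0.4=0.08800. Summing gives P(heads) = 0.43680.
P(Coin 3 | heads) = 0.05750 / 0.43680 = 0.1316.

Posterior probability ≈ 0.1316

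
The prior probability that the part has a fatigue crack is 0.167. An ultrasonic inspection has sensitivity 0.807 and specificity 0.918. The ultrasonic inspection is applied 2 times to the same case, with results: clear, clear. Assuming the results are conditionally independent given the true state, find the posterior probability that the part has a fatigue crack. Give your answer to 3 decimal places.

Let H be the event that the part has a fatigue crack; start with P(H) = 0.167. P('indication'|H) = 0.807, P('indication'|¬H) = 0.082.
Update on result 1 ('clear'): P(H) ← 0.193·0.1670 / (0.193·0.1670 + 0.918·0.8330) = 0.032231/0.79692 = 0.0404.
Update on result 2 ('clear'): P(H) ← 0.193·0.0404 / (0.193·0.0404 + 0.918·0.9596) = 0.0078057/0.88868 = 0.0088.

Posterior P(H) ≈ 0.009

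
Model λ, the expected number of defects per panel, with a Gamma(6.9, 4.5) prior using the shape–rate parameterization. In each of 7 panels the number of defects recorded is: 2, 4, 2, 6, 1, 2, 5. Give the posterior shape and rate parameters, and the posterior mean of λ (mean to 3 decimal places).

Posterior: Gamma(shape=28.9, rate=11.5); mean ≈ 2.513

Total count ∑xᵢ = 22 over n = 7 panels.
Gamma is conjugate to the Poisson likelihood: posterior is Gamma(shape = 6.9+22 = 28.9, rate = 4.5+7 = 11.5).
E[λ | data] = 28.9/11.5 = 2.513.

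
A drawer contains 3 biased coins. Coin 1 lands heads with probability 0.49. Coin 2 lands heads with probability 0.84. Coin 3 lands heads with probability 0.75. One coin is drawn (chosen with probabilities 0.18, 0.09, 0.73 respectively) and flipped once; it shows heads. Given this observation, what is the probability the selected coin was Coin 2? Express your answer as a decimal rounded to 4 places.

Tabulate prior·likelihood by source: [1] prior 0.18, lik 0.49, product 0.08820; [2] prior 0.09, lik 0.84, product 0.07560; [3] prior 0.73, lik 0.75, product 0.5475.
Normalizing constant = 0.71130; the posterior for Coin 2 is its product over the sum, 0.07560/0.71130 = 0.1063.

Posterior probability ≈ 0.1063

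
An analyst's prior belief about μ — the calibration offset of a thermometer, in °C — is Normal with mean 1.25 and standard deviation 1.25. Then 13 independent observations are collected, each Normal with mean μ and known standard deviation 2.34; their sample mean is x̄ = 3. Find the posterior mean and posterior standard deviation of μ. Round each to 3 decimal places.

Prior precision 1/τ₀² = 1/1.25² = 0.640000; data precision n/σ² = 13/2.34² = 2.37417.
Posterior precision = 0.640000 + 2.37417 = 3.01417, giving posterior SD = 1/√3.01417 = 0.576.
Posterior mean = (0.640000·1.25 + 2.37417·3) / 3.01417 = 2.628.

Posterior mean ≈ 2.628; posterior SD ≈ 0.576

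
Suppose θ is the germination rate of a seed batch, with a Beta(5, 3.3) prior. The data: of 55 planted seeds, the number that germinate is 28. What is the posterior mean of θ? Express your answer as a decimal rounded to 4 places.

The binomial likelihood is conjugate to the Beta prior: with 28 successes and 27 failures, the posterior is Beta(5+28, 3.3+27) = Beta(33, 30.3).
Posterior mean = α/(α+β) = 33/63.3 = 0.5213.

Posterior mean ≈ 0.5213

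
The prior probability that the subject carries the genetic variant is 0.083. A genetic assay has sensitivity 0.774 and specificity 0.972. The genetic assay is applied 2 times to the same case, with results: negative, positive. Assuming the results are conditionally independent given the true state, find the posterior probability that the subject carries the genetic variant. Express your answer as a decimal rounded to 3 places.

Posterior P(H) ≈ 0.368

Let H be the event that the subject carries the genetic variant; start with P(H) = 0.083. P('positive'|H) = 0.774, P('positive'|¬H) = 0.028.
Update on result 1 ('negative'): P(H) ← 0.226·0.0830 / (0.226·0.0830 + 0.972·0.9170) = 0.018758/0.91008 = 0.0206.
Update on result 2 ('positive'): P(H) ← 0.774·0.0206 / (0.774·0.0206 + 0.028·0.9794) = 0.015953/0.043376 = 0.3678.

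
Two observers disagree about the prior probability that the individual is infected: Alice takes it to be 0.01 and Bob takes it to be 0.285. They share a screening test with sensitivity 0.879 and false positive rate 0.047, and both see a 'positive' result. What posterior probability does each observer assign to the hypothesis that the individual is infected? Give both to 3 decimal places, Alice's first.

Alice: 0.159; Bob: 0.882

The likelihood ratio for a 'positive' result is 0.879/0.047 = 18.702.
Alice: prior odds 0.01/0.99 = 0.010101; posterior odds 0.18891; posterior probability 0.159.
Bob: prior odds 0.285/0.715 = 0.39860; posterior odds 7.4547; posterior probability 0.882.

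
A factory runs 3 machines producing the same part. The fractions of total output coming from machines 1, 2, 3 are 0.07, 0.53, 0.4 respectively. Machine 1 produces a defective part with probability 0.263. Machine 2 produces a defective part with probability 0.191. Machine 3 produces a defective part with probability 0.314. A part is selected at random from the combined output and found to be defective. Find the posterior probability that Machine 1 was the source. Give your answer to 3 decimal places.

Tabulate prior·likelihood by source: [1] prior 0.07, lik 0.263, product 0.01841; [2] prior 0.53, lik 0.191, product 0.1012; [3] prior 0.4, lik 0.314, product 0.1256.
Normalizing constant = 0.24524; the posterior for Machine 1 is its product over the sum, 0.01841/0.24524 = 0.075.

Posterior probability ≈ 0.075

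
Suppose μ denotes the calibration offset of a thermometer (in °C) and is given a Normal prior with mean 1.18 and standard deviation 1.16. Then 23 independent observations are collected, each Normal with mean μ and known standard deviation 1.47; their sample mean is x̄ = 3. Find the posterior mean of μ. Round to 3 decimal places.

Posterior mean ≈ 2.881

With known σ, the Normal prior is conjugate. Weight on the data is w = (n/σ²)/(n/σ² + 1/τ₀²) = 10.6437/(10.6437+0.743163) = 0.93474.
Posterior mean = w·x̄ + (1−w)·μ₀ = 0.93474·3 + 0.065265·1.18 = 2.881.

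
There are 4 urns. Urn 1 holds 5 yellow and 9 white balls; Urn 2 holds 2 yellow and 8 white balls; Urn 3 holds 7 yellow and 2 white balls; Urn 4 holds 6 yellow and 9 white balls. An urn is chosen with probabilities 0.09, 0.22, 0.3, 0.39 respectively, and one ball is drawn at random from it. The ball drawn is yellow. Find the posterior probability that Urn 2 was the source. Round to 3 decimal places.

P(yellow|Urn 1) = 0.3571; P(yellow|Urn 2) = 0.2; P(yellow|Urn 3) = 0.7778; P(yellow|Urn 4) = 0.4.
Prior × likelihood for each source: 0.09·0.3571=0.03214, 0.22·0.2=0.04400, 0.3·0.7778=0.2333, 0.39·0.4=0.1560. Summing gives P(yellow) = 0.46548.
P(Urn 2 | yellow) = 0.04400 / 0.46548 = 0.095.

Posterior probability ≈ 0.095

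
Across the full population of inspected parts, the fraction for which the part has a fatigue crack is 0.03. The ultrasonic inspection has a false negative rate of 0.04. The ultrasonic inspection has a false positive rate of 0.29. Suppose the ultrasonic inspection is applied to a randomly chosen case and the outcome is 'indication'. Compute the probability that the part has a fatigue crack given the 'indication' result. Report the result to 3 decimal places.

P(H | E) ≈ 0.093

Let H be the event that the part has a fatigue crack. P(H) = 0.03, so P(¬H) = 0.97. With E the 'indication' result, P(E|H) = 0.96 and P(E|¬H) = 0.29.
P(E) = 0.96·0.03 + 0.29·0.97 = 0.028800 + 0.28130 = 0.31010.
By Bayes' theorem, P(H|E) = 0.028800 / 0.31010 = 0.093.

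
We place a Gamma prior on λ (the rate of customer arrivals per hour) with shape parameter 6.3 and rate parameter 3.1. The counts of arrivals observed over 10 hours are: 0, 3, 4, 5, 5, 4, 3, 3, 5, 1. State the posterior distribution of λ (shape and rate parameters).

Total count ∑xᵢ = 33 over n = 10 hours.
Gamma is conjugate to the Poisson likelihood: posterior is Gamma(shape = 6.3+33 = 39.3, rate = 3.1+10 = 13.1).

Posterior: Gamma(shape=39.3, rate=13.1)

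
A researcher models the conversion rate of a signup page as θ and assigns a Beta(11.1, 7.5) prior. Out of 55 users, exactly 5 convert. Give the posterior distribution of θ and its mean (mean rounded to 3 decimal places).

Observing 5 successes and 50 failures updates Beta(11.1, 7.5) by adding the success and failure counts to the two shape parameters: α = 11.1+5 = 16.1, β = 7.5+50 = 57.5.
Posterior mean = α/(α+β) = 16.1/73.6 = 0.219.

Posterior: Beta(16.1, 57.5); mean ≈ 0.219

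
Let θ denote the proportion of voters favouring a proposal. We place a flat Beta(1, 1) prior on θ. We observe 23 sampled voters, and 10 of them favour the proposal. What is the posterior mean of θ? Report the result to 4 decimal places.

Observing 10 successes and 13 failures updates Beta(1, 1) by adding the success and failure counts to the two shape parameters: α = 1+10 = 11, β = 1+13 = 14.
Posterior mean = α/(α+β) = 11/25 = 0.4400.

Posterior mean ≈ 0.4400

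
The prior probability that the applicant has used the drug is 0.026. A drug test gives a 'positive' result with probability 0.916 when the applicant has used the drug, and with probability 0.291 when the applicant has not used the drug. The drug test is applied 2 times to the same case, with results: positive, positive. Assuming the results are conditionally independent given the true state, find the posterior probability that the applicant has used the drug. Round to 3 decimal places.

Posterior P(H) ≈ 0.209

Let H be the event that the applicant has used the drug; start with P(H) = 0.026. P('positive'|H) = 0.916, P('positive'|¬H) = 0.291.
Update on result 1 ('positive'): P(H) ← 0.916·0.0260 / (0.916·0.0260 + 0.291·0.9740) = 0.023816/0.30725 = 0.0775.
Update on result 2 ('positive'): P(H) ← 0.916·0.0775 / (0.916·0.0775 + 0.291·0.9225) = 0.071002/0.33945 = 0.2092.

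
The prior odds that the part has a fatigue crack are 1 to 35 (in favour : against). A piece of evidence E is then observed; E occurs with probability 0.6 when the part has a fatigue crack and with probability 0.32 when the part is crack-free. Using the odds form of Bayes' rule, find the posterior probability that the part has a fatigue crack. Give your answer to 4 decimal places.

Posterior probability ≈ 0.0508

Prior odds = 1/35 = 0.028571. In log-odds, ln(0.028571) = -3.5553.
Add log likelihood ratio: ln(1.8750) = 0.62861.
Posterior log-odds = -2.9267, so posterior odds = exp(-2.9267) = 0.053571. Converting, P(H|E) = 0.053571/1.0536 = 0.0508.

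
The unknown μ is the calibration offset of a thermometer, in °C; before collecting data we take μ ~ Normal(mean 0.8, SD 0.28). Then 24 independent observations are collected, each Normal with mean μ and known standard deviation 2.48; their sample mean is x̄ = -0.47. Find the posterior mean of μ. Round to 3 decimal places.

Posterior mean ≈ 0.502

With known σ, the Normal prior is conjugate. Weight on the data is w = (n/σ²)/(n/σ² + 1/τ₀²) = 3.90219/(3.90219+12.7551) = 0.23426.
Posterior mean = w·x̄ + (1−w)·μ₀ = 0.23426·-0.47 + 0.76574·0.8 = 0.502.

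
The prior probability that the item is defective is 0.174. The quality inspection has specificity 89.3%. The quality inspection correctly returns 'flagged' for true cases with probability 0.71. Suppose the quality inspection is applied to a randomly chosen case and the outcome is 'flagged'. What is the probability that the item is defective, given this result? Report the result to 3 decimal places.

P(H | E) ≈ 0.583

Let H be the event that the item is defective. P(H) = 0.174, so P(¬H) = 0.826. With E the 'flagged' result, P(E|H) = 0.71 and P(E|¬H) = 0.107.
P(E) = 0.71·0.174 + 0.107·0.826 = 0.12354 + 0.088382 = 0.21192.
By Bayes' theorem, P(H|E) = 0.12354 / 0.21192 = 0.583.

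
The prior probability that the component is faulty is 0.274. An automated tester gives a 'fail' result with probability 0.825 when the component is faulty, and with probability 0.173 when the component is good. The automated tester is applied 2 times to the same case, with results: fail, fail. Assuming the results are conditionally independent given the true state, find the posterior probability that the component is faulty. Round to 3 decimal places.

Posterior P(H) ≈ 0.896

With H the event that the component is faulty, the joint likelihood of the observed sequence is P(data|H) = 0.825·0.825 = 0.68062 and P(data|¬H) = 0.173·0.173 = 0.029929.
Bayes: P(H|data) = 0.274·0.68062 / (0.274·0.68062 + 0.726·0.029929) = 0.18649/0.20822 = 0.8956.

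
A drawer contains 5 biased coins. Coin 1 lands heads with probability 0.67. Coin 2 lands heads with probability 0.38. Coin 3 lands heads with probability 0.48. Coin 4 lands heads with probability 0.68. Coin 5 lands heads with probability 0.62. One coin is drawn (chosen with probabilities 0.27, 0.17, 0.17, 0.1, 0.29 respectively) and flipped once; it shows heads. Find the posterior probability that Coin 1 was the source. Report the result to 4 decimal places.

Tabulate prior·likelihood by source: [1] prior 0.27, lik 0.67, product 0.1809; [2] prior 0.17, lik 0.38, product 0.06460; [3] prior 0.17, lik 0.48, product 0.08160; [4] prior 0.1, lik 0.68, product 0.06800; [5] prior 0.29, lik 0.62, product 0.1798.
Normalizing constant = 0.57490; the posterior for Coin 1 is its product over the sum, 0.1809/0.57490 = 0.3147.

Posterior probability ≈ 0.3147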